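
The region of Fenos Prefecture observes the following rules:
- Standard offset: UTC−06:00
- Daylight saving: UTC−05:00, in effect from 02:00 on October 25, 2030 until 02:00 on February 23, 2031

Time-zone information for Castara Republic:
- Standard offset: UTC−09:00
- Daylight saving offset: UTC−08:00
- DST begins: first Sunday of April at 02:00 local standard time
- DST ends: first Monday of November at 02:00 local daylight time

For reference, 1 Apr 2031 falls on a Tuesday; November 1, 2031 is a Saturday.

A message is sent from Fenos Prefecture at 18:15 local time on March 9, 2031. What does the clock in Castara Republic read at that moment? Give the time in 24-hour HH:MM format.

March 9, 2031 is outside the daylight-saving period (25 October 2030 – 23 February 2031), so Fenos Prefecture is on standard time, UTC−06:00.
18:15 Fenos Prefecture + 6h = 00:15 UTC (rolling into the next day, 10 March 2031).
1 April 2031 is a Tuesday, so the first Sunday is April 6.
1 November 2031 is a Saturday, so the first Monday is November 3.
At the standard offset (UTC−09:00), 00:15 UTC − 9h = 15:15 Castara Republic standard time (rolling into the previous day, 9 March 2031).
The standard-time date in Castara Republic, March 9, 2031, does not fall between 6 April and 3 November, so daylight saving is not in effect and Castara Republic is at UTC−09:00.
00:15 UTC − 9h = 15:15 Castara Republic (rolling into the previous day, 9 March 2031).

15:15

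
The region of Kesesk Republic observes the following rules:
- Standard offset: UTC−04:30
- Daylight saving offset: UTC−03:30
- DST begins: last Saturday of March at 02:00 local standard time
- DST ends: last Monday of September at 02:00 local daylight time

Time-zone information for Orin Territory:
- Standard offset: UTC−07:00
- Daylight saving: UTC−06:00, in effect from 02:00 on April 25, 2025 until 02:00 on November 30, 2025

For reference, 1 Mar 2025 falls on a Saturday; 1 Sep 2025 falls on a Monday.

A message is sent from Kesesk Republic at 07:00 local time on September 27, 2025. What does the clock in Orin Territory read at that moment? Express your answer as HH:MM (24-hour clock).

1 March 2025 is a Saturday, so Saturdays fall on 1, 8, 15, 22, 29; the last is March 29.
1 September 2025 is a Monday, so Mondays fall on 1, 8, 15, 22, 29; the last is September 29.
September 27, 2025 falls between 29 March and 29 September, so daylight saving is in effect and Kesesk Republic is at UTC−03:30.
07:00 Kesesk Republic + 3h30m = 10:30 UTC.
At the standard offset (UTC−07:00), 10:30 UTC − 7h = 03:30 Orin Territory standard time.
The standard-time date in Orin Territory, September 27, 2025, falls between 25 April and 30 November, so daylight saving is in effect and Orin Territory is at UTC−06:00.
10:30 UTC − 6h = 04:30 Orin Territory.

04:30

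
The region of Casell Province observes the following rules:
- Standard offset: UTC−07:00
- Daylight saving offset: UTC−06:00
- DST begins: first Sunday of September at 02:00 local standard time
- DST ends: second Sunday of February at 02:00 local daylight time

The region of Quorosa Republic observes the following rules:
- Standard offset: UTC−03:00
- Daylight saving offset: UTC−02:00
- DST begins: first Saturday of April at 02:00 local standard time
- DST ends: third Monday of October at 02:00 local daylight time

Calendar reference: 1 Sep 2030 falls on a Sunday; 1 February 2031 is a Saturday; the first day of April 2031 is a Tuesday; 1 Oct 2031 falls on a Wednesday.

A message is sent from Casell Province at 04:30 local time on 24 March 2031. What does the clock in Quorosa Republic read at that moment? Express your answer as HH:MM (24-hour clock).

1 September 2030 is a Sunday, so the first Sunday is September 1.
1 February 2031 is a Saturday, so the first Sunday is February 2 and the second is February 9.
Daylight saving runs 1 September 2030 – 9 February 2031; 24 March 2031 is outside that window, so Casell Province is on standard time at UTC−07:00.
04:30 Casell Province + 7h = 11:30 UTC.
1 April 2031 is a Tuesday, so the first Saturday is April 5.
1 October 2031 is a Wednesday, so the first Monday is October 6 and the third is October 20.
At the standard offset (UTC−03:00), 11:30 UTC − 3h = 08:30 Quorosa Republic standard time.
Daylight saving runs 5 April – 20 October; the standard-time date in Quorosa Republic, 24 March 2031, is outside that window, so Quorosa Republic is on standard time at UTC−03:00.
11:30 UTC − 3h = 08:30 Quorosa Republic.

08:30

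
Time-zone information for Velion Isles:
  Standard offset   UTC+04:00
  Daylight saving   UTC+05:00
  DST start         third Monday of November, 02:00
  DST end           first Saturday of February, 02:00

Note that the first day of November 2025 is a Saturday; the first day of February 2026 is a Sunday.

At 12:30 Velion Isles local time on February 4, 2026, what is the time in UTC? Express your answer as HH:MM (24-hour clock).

1 November 2025 is a Saturday, so the first Monday is November 3 and the third is November 17.
1 February 2026 is a Sunday, so the first Saturday is February 7.
February 4, 2026 lies within the daylight-saving period (17 November 2025 – 7 February 2026), so Velion Isles is on daylight time, UTC+05:00.
12:30 local − 5h = 07:30 UTC.

07:30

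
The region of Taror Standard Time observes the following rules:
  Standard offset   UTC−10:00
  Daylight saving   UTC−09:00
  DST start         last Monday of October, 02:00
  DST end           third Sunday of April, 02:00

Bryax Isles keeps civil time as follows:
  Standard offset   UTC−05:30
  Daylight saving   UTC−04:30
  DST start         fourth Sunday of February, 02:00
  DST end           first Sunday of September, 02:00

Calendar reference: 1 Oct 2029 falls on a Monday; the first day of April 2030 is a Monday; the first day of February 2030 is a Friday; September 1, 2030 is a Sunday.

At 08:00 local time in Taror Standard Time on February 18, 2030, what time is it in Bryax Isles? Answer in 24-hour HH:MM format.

1 October 2029 is a Monday, so Mondays fall on 1, 8, 15, 22, 29; the last is October 29.
1 April 2030 is a Monday, so the first Sunday is April 7 and the third is April 21.
February 18, 2030 falls between 29 October 2029 and 21 April 2030, so daylight saving is in effect and Taror Standard Time is at UTC−09:00.
08:00 Taror Standard Time + 9h = 17:00 UTC.
1 February 2030 is a Friday, so the first Sunday is February 3 and the fourth is February 24.
1 September 2030 is a Sunday, so the first Sunday is September 1.
At the standard offset (UTC−05:30), 17:00 UTC − 5h30m = 11:30 Bryax Isles standard time.
The standard-time date in Bryax Isles, February 18, 2030, is outside the daylight-saving period (24 February – 1 September), so Bryax Isles is on standard time, UTC−05:30.
17:00 UTC − 5h30m = 11:30 Bryax Isles.

11:30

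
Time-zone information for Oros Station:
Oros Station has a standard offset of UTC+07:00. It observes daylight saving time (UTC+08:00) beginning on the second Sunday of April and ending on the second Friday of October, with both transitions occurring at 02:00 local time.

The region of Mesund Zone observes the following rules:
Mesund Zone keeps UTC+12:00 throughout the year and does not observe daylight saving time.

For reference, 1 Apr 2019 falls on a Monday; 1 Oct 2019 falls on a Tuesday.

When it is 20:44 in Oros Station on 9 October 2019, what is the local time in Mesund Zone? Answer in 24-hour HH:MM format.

1 April 2019 is a Monday, so the first Sunday is April 7 and the second is April 14.
1 October 2019 is a Tuesday, so the first Friday is October 4 and the second is October 11.
Daylight saving runs 14 April – 11 October; 9 October 2019 is inside that window, so Oros Station is at UTC+08:00.
20:44 Oros Station − 8h = 12:44 UTC.
Mesund Zone stays on UTC+12:00 all year.
12:44 UTC + 12h = 00:44 Mesund Zone (rolling into the next day, 10 October 2019).

00:44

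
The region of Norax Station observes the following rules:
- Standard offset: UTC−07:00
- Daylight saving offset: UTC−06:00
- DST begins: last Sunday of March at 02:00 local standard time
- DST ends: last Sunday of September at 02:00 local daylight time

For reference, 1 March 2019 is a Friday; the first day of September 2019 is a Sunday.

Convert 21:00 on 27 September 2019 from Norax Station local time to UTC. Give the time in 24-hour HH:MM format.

03:00

1 March 2019 is a Friday, so Sundays fall on 3, 10, 17, 24, 31; the last is March 31.
1 September 2019 is a Sunday, so Sundays fall on 1, 8, 15, 22, 29; the last is September 29.
27 September 2019 falls between 31 March and 29 September, so daylight saving is in effect and Norax Station is at UTC−06:00.
21:00 local + 6h = 03:00 UTC (rolling into the next day, 28 September 2019).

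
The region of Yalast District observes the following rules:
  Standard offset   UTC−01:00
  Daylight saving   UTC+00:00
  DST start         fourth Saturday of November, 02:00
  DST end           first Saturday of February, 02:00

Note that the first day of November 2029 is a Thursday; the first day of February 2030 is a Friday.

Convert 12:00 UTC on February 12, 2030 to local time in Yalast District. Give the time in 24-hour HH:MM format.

11:00

1 November 2029 is a Thursday, so the first Saturday is November 3 and the fourth is November 24.
1 February 2030 is a Friday, so the first Saturday is February 2.
At the standard offset (UTC−01:00), 12:00 UTC − 1h = 11:00 Yalast District standard time.
The standard-time date in Yalast District, February 12, 2030, is outside the daylight-saving period (24 November 2029 – 2 February 2030), so Yalast District is on standard time, UTC−01:00.
12:00 UTC − 1h = 11:00 local.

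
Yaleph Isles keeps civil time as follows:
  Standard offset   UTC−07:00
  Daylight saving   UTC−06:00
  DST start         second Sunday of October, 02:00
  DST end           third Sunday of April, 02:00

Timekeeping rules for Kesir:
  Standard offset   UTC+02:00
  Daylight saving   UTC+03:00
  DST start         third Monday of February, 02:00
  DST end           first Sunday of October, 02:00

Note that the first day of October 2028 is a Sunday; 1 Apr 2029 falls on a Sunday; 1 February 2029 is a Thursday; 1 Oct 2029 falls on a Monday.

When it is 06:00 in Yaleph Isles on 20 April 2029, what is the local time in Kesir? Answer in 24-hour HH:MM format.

1 October 2028 is a Sunday, so the first Sunday is October 1 and the second is October 8.
1 April 2029 is a Sunday, so the first Sunday is April 1 and the third is April 15.
Daylight saving runs 8 October 2028 – 15 April 2029; 20 April 2029 is outside that window, so Yaleph Isles is on standard time at UTC−07:00.
06:00 Yaleph Isles + 7h = 13:00 UTC.
1 February 2029 is a Thursday, so the first Monday is February 5 and the third is February 19.
1 October 2029 is a Monday, so the first Sunday is October 7.
At the standard offset (UTC+02:00), 13:00 UTC + 2h = 15:00 Kesir standard time.
Daylight saving runs 19 February – 7 October; the standard-time date in Kesir, 20 April 2029, is inside that window, so Kesir is at UTC+03:00.
13:00 UTC + 3h = 16:00 Kesir.

16:00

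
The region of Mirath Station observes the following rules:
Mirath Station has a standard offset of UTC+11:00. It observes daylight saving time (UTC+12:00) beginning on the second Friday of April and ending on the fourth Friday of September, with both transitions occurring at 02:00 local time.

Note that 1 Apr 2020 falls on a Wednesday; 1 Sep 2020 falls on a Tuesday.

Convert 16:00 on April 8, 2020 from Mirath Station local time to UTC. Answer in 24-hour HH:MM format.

1 April 2020 is a Wednesday, so the first Friday is April 3 and the second is April 10.
1 September 2020 is a Tuesday, so the first Friday is September 4 and the fourth is September 25.
April 8, 2020 does not fall between 10 April and 25 September, so daylight saving is not in effect and Mirath Station is at UTC+11:00.
16:00 local − 11h = 05:00 UTC.

05:00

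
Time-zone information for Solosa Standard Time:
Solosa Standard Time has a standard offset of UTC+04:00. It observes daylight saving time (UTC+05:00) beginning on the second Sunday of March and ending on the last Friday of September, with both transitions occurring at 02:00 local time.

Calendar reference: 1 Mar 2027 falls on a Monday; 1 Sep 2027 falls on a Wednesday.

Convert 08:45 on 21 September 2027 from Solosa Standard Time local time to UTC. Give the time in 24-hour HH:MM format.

1 March 2027 is a Monday, so the first Sunday is March 7 and the second is March 14.
1 September 2027 is a Wednesday, so Fridays fall on 3, 10, 17, 24; the last is September 24.
Daylight saving runs 14 March – 24 September; 21 September 2027 is inside that window, so Solosa Standard Time is at UTC+05:00.
08:45 local − 5h = 03:45 UTC.

03:45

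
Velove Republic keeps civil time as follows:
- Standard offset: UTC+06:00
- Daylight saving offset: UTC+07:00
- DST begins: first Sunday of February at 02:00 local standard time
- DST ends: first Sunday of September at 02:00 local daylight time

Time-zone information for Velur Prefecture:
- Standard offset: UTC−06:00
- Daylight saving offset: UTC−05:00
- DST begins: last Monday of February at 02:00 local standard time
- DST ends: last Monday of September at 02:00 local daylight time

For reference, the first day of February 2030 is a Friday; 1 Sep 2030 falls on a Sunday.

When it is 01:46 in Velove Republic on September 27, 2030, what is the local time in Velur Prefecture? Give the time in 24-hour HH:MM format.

14:46

1 February 2030 is a Friday, so the first Sunday is February 3.
1 September 2030 is a Sunday, so the first Sunday is September 1.
Daylight saving runs 3 February – 1 September; September 27, 2030 is outside that window, so Velove Republic is on standard time at UTC+06:00.
01:46 Velove Republic − 6h = 19:46 UTC (rolling into the previous day, 26 September 2030).
1 February 2030 is a Friday, so Mondays fall on 4, 11, 18, 25; the last is February 25.
1 September 2030 is a Sunday, so Mondays fall on 2, 9, 16, 23, 30; the last is September 30.
At the standard offset (UTC−06:00), 19:46 UTC − 6h = 13:46 Velur Prefecture standard time.
Daylight saving runs 25 February – 30 September; the standard-time date in Velur Prefecture, September 26, 2030, is inside that window, so Velur Prefecture is at UTC−05:00.
19:46 UTC − 5h = 14:46 Velur Prefecture.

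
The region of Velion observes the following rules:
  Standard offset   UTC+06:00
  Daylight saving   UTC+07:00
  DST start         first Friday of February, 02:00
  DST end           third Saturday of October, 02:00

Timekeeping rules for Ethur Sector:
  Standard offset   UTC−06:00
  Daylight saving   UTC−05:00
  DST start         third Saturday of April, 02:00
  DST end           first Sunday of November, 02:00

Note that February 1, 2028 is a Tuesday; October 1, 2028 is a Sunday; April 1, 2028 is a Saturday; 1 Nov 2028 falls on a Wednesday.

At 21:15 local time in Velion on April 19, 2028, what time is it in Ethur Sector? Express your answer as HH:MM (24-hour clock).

09:15

1 February 2028 is a Tuesday, so the first Friday is February 4.
1 October 2028 is a Sunday, so the first Saturday is October 7 and the third is October 21.
Daylight saving runs 4 February – 21 October; April 19, 2028 is inside that window, so Velion is at UTC+07:00.
21:15 Velion − 7h = 14:15 UTC.
1 April 2028 is a Saturday, so the first Saturday is April 1 and the third is April 15.
1 November 2028 is a Wednesday, so the first Sunday is November 5.
At the standard offset (UTC−06:00), 14:15 UTC − 6h = 08:15 Ethur Sector standard time.
Daylight saving runs 15 April – 5 November; the standard-time date in Ethur Sector, April 19, 2028, is inside that window, so Ethur Sector is at UTC−05:00.
14:15 UTC − 5h = 09:15 Ethur Sector.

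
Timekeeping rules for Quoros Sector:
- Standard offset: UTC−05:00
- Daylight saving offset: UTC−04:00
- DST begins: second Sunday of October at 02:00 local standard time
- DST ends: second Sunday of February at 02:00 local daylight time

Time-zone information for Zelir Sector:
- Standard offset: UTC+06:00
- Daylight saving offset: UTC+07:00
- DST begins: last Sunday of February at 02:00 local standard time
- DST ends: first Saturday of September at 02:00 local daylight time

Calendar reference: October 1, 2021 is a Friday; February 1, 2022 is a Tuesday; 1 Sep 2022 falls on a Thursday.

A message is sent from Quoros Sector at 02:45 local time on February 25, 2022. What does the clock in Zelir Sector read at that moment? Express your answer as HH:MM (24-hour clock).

1 October 2021 is a Friday, so the first Sunday is October 3 and the second is October 10.
1 February 2022 is a Tuesday, so the first Sunday is February 6 and the second is February 13.
Daylight saving runs 10 October 2021 – 13 February 2022; February 25, 2022 is outside that window, so Quoros Sector is on standard time at UTC−05:00.
02:45 Quoros Sector + 5h = 07:45 UTC.
1 February 2022 is a Tuesday, so Sundays fall on 6, 13, 20, 27; the last is February 27.
1 September 2022 is a Thursday, so the first Saturday is September 3.
At the standard offset (UTC+06:00), 07:45 UTC + 6h = 13:45 Zelir Sector standard time.
The standard-time date in Zelir Sector, February 25, 2022, does not fall between 27 February and 3 September, so daylight saving is not in effect and Zelir Sector is at UTC+06:00.
07:45 UTC + 6h = 13:45 Zelir Sector.

13:45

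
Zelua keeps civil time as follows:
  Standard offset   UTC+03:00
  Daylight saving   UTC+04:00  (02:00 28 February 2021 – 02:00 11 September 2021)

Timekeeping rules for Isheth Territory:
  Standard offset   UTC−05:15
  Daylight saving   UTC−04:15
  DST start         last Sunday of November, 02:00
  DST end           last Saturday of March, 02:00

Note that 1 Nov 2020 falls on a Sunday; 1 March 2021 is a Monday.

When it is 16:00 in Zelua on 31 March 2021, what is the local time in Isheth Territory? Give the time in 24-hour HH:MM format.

31 March 2021 lies within the daylight-saving period (28 February – 11 September), so Zelua is on daylight time, UTC+04:00.
16:00 Zelua − 4h = 12:00 UTC.
1 November 2020 is a Sunday, so Sundays fall on 1, 8, 15, 22, 29; the last is November 29.
1 March 2021 is a Monday, so Saturdays fall on 6, 13, 20, 27; the last is March 27.
At the standard offset (UTC−05:15), 12:00 UTC − 5h15m = 06:45 Isheth Territory standard time.
The standard-time date in Isheth Territory, 31 March 2021, does not fall between 29 November 2020 and 27 March 2021, so daylight saving is not in effect and Isheth Territory is at UTC−05:15.
12:00 UTC − 5h15m = 06:45 Isheth Territory.

06:45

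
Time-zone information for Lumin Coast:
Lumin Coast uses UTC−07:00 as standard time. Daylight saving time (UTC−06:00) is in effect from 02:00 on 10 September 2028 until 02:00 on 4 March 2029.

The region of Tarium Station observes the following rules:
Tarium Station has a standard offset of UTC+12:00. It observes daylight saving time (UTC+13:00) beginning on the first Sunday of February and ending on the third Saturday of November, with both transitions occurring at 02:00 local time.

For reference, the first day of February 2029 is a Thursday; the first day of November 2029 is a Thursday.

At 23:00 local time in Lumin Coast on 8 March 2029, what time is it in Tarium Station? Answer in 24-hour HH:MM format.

19:00

8 March 2029 is outside the daylight-saving period (10 September 2028 – 4 March 2029), so Lumin Coast is on standard time, UTC−07:00.
23:00 Lumin Coast + 7h = 06:00 UTC (rolling into the next day, 9 March 2029).
1 February 2029 is a Thursday, so the first Sunday is February 4.
1 November 2029 is a Thursday, so the first Saturday is November 3 and the third is November 17.
At the standard offset (UTC+12:00), 06:00 UTC + 12h = 18:00 Tarium Station standard time.
Daylight saving runs 4 February – 17 November; the standard-time date in Tarium Station, 9 March 2029, is inside that window, so Tarium Station is at UTC+13:00.
06:00 UTC + 13h = 19:00 Tarium Station.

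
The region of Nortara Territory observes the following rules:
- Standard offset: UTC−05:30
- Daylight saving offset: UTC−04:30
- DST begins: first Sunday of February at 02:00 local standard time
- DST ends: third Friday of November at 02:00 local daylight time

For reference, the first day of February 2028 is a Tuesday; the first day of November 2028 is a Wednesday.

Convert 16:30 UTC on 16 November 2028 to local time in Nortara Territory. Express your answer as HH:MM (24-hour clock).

1 February 2028 is a Tuesday, so the first Sunday is February 6.
1 November 2028 is a Wednesday, so the first Friday is November 3 and the third is November 17.
At the standard offset (UTC−05:30), 16:30 UTC − 5h30m = 11:00 Nortara Territory standard time.
Daylight saving runs 6 February – 17 November; the standard-time date in Nortara Territory, 16 November 2028, is inside that window, so Nortara Territory is at UTC−04:30.
16:30 UTC − 4h30m = 12:00 local.

12:00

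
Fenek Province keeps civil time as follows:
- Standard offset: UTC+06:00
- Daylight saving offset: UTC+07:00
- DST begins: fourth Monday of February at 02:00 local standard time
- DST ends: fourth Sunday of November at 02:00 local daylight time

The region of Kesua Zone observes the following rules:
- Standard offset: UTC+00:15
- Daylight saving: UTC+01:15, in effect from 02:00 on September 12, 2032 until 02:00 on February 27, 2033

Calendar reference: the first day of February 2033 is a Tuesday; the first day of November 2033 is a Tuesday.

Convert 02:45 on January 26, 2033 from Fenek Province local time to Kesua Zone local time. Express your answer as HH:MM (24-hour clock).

1 February 2033 is a Tuesday, so the first Monday is February 7 and the fourth is February 28.
1 November 2033 is a Tuesday, so the first Sunday is November 6 and the fourth is November 27.
Daylight saving runs 28 February – 27 November; January 26, 2033 is outside that window, so Fenek Province is on standard time at UTC+06:00.
02:45 Fenek Province − 6h = 20:45 UTC (rolling into the previous day, 25 January 2033).
At the standard offset (UTC+00:15), 20:45 UTC + 0h15m = 21:00 Kesua Zone standard time.
The standard-time date in Kesua Zone, January 25, 2033, lies within the daylight-saving period (12 September 2032 – 27 February 2033), so Kesua Zone is on daylight time, UTC+01:15.
20:45 UTC + 1h15m = 22:00 Kesua Zone.

22:00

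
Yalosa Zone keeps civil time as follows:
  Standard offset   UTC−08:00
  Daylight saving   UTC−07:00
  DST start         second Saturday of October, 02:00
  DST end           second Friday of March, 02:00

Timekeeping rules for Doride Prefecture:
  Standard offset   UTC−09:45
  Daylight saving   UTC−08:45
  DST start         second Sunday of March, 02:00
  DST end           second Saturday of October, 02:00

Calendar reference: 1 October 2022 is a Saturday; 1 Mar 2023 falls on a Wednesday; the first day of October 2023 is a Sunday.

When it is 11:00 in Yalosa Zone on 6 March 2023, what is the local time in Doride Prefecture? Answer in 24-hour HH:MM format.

08:15

1 October 2022 is a Saturday, so the first Saturday is October 1 and the second is October 8.
1 March 2023 is a Wednesday, so the first Friday is March 3 and the second is March 10.
6 March 2023 lies within the daylight-saving period (8 October 2022 – 10 March 2023), so Yalosa Zone is on daylight time, UTC−07:00.
11:00 Yalosa Zone + 7h = 18:00 UTC.
1 March 2023 is a Wednesday, so the first Sunday is March 5 and the second is March 12.
1 October 2023 is a Sunday, so the first Saturday is October 7 and the second is October 14.
At the standard offset (UTC−09:45), 18:00 UTC − 9h45m = 08:15 Doride Prefecture standard time.
The standard-time date in Doride Prefecture, 6 March 2023, is outside the daylight-saving period (12 March – 14 October), so Doride Prefecture is on standard time, UTC−09:45.
18:00 UTC − 9h45m = 08:15 Doride Prefecture.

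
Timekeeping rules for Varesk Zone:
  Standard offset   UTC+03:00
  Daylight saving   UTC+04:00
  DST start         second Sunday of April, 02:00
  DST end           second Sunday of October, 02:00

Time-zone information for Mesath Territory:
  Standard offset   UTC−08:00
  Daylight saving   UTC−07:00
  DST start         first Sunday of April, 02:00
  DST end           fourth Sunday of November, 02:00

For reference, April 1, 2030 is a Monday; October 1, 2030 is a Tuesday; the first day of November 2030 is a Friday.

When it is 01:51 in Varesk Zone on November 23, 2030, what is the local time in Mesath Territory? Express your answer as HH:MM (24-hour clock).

15:51

1 April 2030 is a Monday, so the first Sunday is April 7 and the second is April 14.
1 October 2030 is a Tuesday, so the first Sunday is October 6 and the second is October 13.
November 23, 2030 is outside the daylight-saving period (14 April – 13 October), so Varesk Zone is on standard time, UTC+03:00.
01:51 Varesk Zone − 3h = 22:51 UTC (rolling into the previous day, 22 November 2030).
1 April 2030 is a Monday, so the first Sunday is April 7.
1 November 2030 is a Friday, so the first Sunday is November 3 and the fourth is November 24.
At the standard offset (UTC−08:00), 22:51 UTC − 8h = 14:51 Mesath Territory standard time.
The standard-time date in Mesath Territory, November 22, 2030, falls between 7 April and 24 November, so daylight saving is in effect and Mesath Territory is at UTC−07:00.
22:51 UTC − 7h = 15:51 Mesath Territory.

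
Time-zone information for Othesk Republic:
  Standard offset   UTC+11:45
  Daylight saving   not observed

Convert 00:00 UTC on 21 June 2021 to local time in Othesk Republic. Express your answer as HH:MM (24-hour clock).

11:45

Othesk Republic has no daylight saving, so its offset is UTC+11:45 year-round.
00:00 UTC + 11h45m = 11:45 local.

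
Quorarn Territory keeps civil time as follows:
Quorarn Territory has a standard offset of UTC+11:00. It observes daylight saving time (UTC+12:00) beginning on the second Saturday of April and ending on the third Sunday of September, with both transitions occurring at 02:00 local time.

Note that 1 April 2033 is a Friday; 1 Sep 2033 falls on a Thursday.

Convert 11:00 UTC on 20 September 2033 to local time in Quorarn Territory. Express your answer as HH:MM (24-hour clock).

1 April 2033 is a Friday, so the first Saturday is April 2 and the second is April 9.
1 September 2033 is a Thursday, so the first Sunday is September 4 and the third is September 18.
At the standard offset (UTC+11:00), 11:00 UTC + 11h = 22:00 Quorarn Territory standard time.
The standard-time date in Quorarn Territory, 20 September 2033, does not fall between 9 April and 18 September, so daylight saving is not in effect and Quorarn Territory is at UTC+11:00.
11:00 UTC + 11h = 22:00 local.

22:00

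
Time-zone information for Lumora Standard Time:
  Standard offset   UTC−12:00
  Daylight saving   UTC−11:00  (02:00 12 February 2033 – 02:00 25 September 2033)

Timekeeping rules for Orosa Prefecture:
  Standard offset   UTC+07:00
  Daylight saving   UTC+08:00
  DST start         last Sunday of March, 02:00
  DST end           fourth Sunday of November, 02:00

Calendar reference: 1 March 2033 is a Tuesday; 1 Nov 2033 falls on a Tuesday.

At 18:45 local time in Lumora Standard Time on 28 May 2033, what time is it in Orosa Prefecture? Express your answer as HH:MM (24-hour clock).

13:45

Daylight saving runs 12 February – 25 September; 28 May 2033 is inside that window, so Lumora Standard Time is at UTC−11:00.
18:45 Lumora Standard Time + 11h = 05:45 UTC (rolling into the next day, 29 May 2033).
1 March 2033 is a Tuesday, so Sundays fall on 6, 13, 20, 27; the last is March 27.
1 November 2033 is a Tuesday, so the first Sunday is November 6 and the fourth is November 27.
At the standard offset (UTC+07:00), 05:45 UTC + 7h = 12:45 Orosa Prefecture standard time.
Daylight saving runs 27 March – 27 November; the standard-time date in Orosa Prefecture, 29 May 2033, is inside that window, so Orosa Prefecture is at UTC+08:00.
05:45 UTC + 8h = 13:45 Orosa Prefecture.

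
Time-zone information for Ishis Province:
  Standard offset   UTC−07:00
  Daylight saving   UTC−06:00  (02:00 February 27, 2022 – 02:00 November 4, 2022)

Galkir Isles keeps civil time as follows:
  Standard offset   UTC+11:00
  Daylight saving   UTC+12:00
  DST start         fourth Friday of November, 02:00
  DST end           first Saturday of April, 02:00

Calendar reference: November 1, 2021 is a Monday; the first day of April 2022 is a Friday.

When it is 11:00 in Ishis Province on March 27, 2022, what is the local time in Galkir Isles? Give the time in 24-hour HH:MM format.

Daylight saving runs 27 February – 4 November; March 27, 2022 is inside that window, so Ishis Province is at UTC−06:00.
11:00 Ishis Province + 6h = 17:00 UTC.
1 November 2021 is a Monday, so the first Friday is November 5 and the fourth is November 26.
1 April 2022 is a Friday, so the first Saturday is April 2.
At the standard offset (UTC+11:00), 17:00 UTC + 11h = 04:00 Galkir Isles standard time (rolling into the next day, 28 March 2022).
The standard-time date in Galkir Isles, March 28, 2022, falls between 26 November 2021 and 2 April 2022, so daylight saving is in effect and Galkir Isles is at UTC+12:00.
17:00 UTC + 12h = 05:00 Galkir Isles (rolling into the next day, 28 March 2022).

05:00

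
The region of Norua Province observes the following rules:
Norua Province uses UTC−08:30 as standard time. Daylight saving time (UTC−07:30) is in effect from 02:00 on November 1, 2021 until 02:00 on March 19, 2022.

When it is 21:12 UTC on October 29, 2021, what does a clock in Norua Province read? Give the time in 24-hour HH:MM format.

At the standard offset (UTC−08:30), 21:12 UTC − 8h30m = 12:42 Norua Province standard time.
The standard-time date in Norua Province, October 29, 2021, does not fall between 1 November 2021 and 19 March 2022, so daylight saving is not in effect and Norua Province is at UTC−08:30.
21:12 UTC − 8h30m = 12:42 local.

12:42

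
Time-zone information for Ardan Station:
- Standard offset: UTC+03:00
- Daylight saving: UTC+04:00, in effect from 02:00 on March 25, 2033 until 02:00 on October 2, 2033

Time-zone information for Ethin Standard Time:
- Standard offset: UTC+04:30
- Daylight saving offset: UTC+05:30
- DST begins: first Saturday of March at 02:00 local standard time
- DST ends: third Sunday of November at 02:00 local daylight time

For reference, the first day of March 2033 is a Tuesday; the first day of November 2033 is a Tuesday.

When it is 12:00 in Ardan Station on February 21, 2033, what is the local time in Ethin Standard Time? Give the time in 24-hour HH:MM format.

13:30

Daylight saving runs 25 March – 2 October; February 21, 2033 is outside that window, so Ardan Station is on standard time at UTC+03:00.
12:00 Ardan Station − 3h = 09:00 UTC.
1 March 2033 is a Tuesday, so the first Saturday is March 5.
1 November 2033 is a Tuesday, so the first Sunday is November 6 and the third is November 20.
At the standard offset (UTC+04:30), 09:00 UTC + 4h30m = 13:30 Ethin Standard Time standard time.
The standard-time date in Ethin Standard Time, February 21, 2033, is outside the daylight-saving period (5 March – 20 November), so Ethin Standard Time is on standard time, UTC+04:30.
09:00 UTC + 4h30m = 13:30 Ethin Standard Time.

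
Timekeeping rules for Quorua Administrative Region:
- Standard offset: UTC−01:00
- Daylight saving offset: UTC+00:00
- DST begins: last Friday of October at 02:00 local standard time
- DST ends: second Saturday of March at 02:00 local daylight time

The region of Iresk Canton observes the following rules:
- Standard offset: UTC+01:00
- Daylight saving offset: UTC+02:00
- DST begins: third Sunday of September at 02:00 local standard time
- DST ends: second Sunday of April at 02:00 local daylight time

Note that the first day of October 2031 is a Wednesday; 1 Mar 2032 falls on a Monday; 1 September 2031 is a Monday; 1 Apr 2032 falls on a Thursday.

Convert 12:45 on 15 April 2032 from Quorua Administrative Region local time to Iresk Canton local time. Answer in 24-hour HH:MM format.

1 October 2031 is a Wednesday, so Fridays fall on 3, 10, 17, 24, 31; the last is October 31.
1 March 2032 is a Monday, so the first Saturday is March 6 and the second is March 13.
15 April 2032 is outside the daylight-saving period (31 October 2031 – 13 March 2032), so Quorua Administrative Region is on standard time, UTC−01:00.
12:45 Quorua Administrative Region + 1h = 13:45 UTC.
1 September 2031 is a Monday, so the first Sunday is September 7 and the third is September 21.
1 April 2032 is a Thursday, so the first Sunday is April 4 and the second is April 11.
At the standard offset (UTC+01:00), 13:45 UTC + 1h = 14:45 Iresk Canton standard time.
Daylight saving runs 21 September 2031 – 11 April 2032; the standard-time date in Iresk Canton, 15 April 2032, is outside that window, so Iresk Canton is on standard time at UTC+01:00.
13:45 UTC + 1h = 14:45 Iresk Canton.

14:45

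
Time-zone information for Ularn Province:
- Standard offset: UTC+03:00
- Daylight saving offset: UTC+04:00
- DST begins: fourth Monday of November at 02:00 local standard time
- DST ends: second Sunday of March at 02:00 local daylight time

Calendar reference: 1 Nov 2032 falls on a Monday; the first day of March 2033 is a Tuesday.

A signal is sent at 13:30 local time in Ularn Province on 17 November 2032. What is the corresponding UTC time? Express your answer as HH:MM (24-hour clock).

10:30

1 November 2032 is a Monday, so the first Monday is November 1 and the fourth is November 22.
1 March 2033 is a Tuesday, so the first Sunday is March 6 and the second is March 13.
17 November 2032 is outside the daylight-saving period (22 November 2032 – 13 March 2033), so Ularn Province is on standard time, UTC+03:00.
13:30 local − 3h = 10:30 UTC.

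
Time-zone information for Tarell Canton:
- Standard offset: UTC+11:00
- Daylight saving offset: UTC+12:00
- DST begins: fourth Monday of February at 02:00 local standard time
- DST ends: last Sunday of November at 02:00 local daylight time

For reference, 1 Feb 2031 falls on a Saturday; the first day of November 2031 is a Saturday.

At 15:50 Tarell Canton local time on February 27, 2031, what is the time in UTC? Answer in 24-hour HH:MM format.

1 February 2031 is a Saturday, so the first Monday is February 3 and the fourth is February 24.
1 November 2031 is a Saturday, so Sundays fall on 2, 9, 16, 23, 30; the last is November 30.
Daylight saving runs 24 February – 30 November; February 27, 2031 is inside that window, so Tarell Canton is at UTC+12:00.
15:50 local − 12h = 03:50 UTC.

03:50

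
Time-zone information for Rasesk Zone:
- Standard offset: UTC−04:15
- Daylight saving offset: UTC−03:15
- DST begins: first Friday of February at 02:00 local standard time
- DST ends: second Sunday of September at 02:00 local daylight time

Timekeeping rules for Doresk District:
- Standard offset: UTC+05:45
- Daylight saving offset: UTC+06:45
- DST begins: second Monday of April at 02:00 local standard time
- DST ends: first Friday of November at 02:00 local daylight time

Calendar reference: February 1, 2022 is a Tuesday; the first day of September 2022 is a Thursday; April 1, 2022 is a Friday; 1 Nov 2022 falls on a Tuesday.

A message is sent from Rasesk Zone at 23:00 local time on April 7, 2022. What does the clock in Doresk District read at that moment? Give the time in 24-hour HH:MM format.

08:00

1 February 2022 is a Tuesday, so the first Friday is February 4.
1 September 2022 is a Thursday, so the first Sunday is September 4 and the second is September 11.
Daylight saving runs 4 February – 11 September; April 7, 2022 is inside that window, so Rasesk Zone is at UTC−03:15.
23:00 Rasesk Zone + 3h15m = 02:15 UTC (rolling into the next day, 8 April 2022).
1 April 2022 is a Friday, so the first Monday is April 4 and the second is April 11.
1 November 2022 is a Tuesday, so the first Friday is November 4.
At the standard offset (UTC+05:45), 02:15 UTC + 5h45m = 08:00 Doresk District standard time.
The standard-time date in Doresk District, April 8, 2022, does not fall between 11 April and 4 November, so daylight saving is not in effect and Doresk District is at UTC+05:45.
02:15 UTC + 5h45m = 08:00 Doresk District.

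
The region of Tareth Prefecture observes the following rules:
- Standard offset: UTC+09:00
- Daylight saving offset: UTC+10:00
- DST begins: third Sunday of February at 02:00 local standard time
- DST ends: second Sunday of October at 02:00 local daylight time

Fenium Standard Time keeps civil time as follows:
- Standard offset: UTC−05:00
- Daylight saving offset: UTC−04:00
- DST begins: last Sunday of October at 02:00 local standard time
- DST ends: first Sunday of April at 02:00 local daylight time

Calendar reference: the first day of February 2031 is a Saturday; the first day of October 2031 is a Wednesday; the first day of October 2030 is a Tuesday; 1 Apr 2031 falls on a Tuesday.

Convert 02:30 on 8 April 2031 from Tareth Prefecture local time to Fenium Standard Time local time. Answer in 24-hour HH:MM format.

11:30

1 February 2031 is a Saturday, so the first Sunday is February 2 and the third is February 16.
1 October 2031 is a Wednesday, so the first Sunday is October 5 and the second is October 12.
8 April 2031 lies within the daylight-saving period (16 February – 12 October), so Tareth Prefecture is on daylight time, UTC+10:00.
02:30 Tareth Prefecture − 10h = 16:30 UTC (rolling into the previous day, 7 April 2031).
1 October 2030 is a Tuesday, so Sundays fall on 6, 13, 20, 27; the last is October 27.
1 April 2031 is a Tuesday, so the first Sunday is April 6.
At the standard offset (UTC−05:00), 16:30 UTC − 5h = 11:30 Fenium Standard Time standard time.
The standard-time date in Fenium Standard Time, 7 April 2031, does not fall between 27 October 2030 and 6 April 2031, so daylight saving is not in effect and Fenium Standard Time is at UTC−05:00.
16:30 UTC − 5h = 11:30 Fenium Standard Time.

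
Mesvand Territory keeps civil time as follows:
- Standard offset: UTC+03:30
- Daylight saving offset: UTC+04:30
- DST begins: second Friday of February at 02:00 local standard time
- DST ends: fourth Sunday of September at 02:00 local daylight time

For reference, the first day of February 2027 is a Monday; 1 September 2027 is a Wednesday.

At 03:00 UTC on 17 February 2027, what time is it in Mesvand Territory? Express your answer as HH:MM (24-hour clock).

07:30

1 February 2027 is a Monday, so the first Friday is February 5 and the second is February 12.
1 September 2027 is a Wednesday, so the first Sunday is September 5 and the fourth is September 26.
At the standard offset (UTC+03:30), 03:00 UTC + 3h30m = 06:30 Mesvand Territory standard time.
The standard-time date in Mesvand Territory, 17 February 2027, falls between 12 February and 26 September, so daylight saving is in effect and Mesvand Territory is at UTC+04:30.
03:00 UTC + 4h30m = 07:30 local.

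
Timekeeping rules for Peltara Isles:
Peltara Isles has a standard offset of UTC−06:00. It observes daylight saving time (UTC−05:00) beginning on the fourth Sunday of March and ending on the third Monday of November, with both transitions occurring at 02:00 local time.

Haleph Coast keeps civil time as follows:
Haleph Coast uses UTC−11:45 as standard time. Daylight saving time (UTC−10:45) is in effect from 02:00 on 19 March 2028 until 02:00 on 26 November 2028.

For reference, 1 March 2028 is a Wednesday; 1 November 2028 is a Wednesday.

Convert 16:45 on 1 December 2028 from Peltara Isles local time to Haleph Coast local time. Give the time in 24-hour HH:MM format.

11:00

1 March 2028 is a Wednesday, so the first Sunday is March 5 and the fourth is March 26.
1 November 2028 is a Wednesday, so the first Monday is November 6 and the third is November 20.
Daylight saving runs 26 March – 20 November; 1 December 2028 is outside that window, so Peltara Isles is on standard time at UTC−06:00.
16:45 Peltara Isles + 6h = 22:45 UTC.
At the standard offset (UTC−11:45), 22:45 UTC − 11h45m = 11:00 Haleph Coast standard time.
The standard-time date in Haleph Coast, 1 December 2028, does not fall between 19 March and 26 November, so daylight saving is not in effect and Haleph Coast is at UTC−11:45.
22:45 UTC − 11h45m = 11:00 Haleph Coast.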